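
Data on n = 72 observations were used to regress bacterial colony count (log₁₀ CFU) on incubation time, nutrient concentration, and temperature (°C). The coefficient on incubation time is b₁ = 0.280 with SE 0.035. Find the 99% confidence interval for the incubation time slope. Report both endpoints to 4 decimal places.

df = n − k − 1 = 72 − 3 − 1 = 68.
t* = t_{0.005, 68} = 2.650081.
Margin = t* × SE = 2.650081 × 0.035 = 0.092753.
CI: 0.280 ± 0.092753 → (0.1872, 0.3728).
With 99% confidence, each one-unit increase in incubation time is associated with a change of between 0.1872 and 0.3728 log₁₀ CFU in bacterial colony count, holding the other predictors fixed.

(0.1872, 0.3728)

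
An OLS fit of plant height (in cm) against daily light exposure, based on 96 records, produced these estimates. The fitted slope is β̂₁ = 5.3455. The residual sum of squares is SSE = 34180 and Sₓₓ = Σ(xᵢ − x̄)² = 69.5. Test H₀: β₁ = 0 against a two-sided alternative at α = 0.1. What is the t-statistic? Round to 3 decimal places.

MSE = SSE/(n − 2) = 34180/94 = 363.617.
SE(β̂₁) = √(MSE/Sₓₓ) = √(363.617/69.5) = 2.28733.
t = 5.3455 / 2.28733 = 2.337.
df = n − 2 = 94.
Two-sided p ≈ 0.0216, which is < 0.1, so reject H₀.
There is evidence that daily light exposure is associated with plant height.

t = 2.337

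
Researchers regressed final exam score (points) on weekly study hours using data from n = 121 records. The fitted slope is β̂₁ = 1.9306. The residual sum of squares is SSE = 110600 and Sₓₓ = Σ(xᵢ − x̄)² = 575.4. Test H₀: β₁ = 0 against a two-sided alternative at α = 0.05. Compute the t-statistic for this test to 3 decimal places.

MSE = SSE/(n − 2) = 110600/119 = 929.412.
SE(β̂₁) = √(MSE/Sₓₓ) = √(929.412/575.4) = 1.27092.
t = 1.9306 / 1.27092 = 1.519.
df = n − 2 = 119.
Two-sided p ≈ 0.1314, which is ≥ 0.05, so fail to reject H₀.
The data do not give significant evidence of an association between weekly study hours and final exam score.

t = 1.519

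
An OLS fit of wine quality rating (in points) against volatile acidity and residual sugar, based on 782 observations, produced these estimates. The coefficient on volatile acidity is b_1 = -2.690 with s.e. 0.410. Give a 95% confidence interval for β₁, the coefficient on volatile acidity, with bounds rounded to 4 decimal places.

df = n − k − 1 = 782 − 2 − 1 = 779.
t* = t_{0.025, 779} = 1.963014.
Margin = t* × SE = 1.963014 × 0.410 = 0.804836.
CI: -2.690 ± 0.804836 → (-3.4948, -1.8852).
With 95% confidence, each one-unit increase in volatile acidity is associated with a change of between -3.4948 and -1.8852 points in wine quality rating, holding the other predictors fixed.

(-3.4948, -1.8852)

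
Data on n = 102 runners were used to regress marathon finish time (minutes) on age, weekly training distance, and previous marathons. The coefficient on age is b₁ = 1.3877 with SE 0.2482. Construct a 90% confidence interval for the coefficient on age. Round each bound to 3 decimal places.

(0.976, 1.800)

df = n − k − 1 = 102 − 3 − 1 = 98.
t* = t_{0.05, 98} = 1.660551.
Margin = t* × SE = 1.660551 × 0.2482 = 0.41215.
CI: 1.3877 ± 0.41215 → (0.976, 1.800).
With 90% confidence, each one-unit increase in age is associated with a change of between 0.976 and 1.800 minutes in marathon finish time, holding the other predictors fixed.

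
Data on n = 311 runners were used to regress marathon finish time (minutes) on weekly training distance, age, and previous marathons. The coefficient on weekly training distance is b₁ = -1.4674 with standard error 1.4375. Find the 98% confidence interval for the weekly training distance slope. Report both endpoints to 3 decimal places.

(-4.829, 1.894)

df = n − k − 1 = 311 − 3 − 1 = 307.
t* = t_{0.01, 307} = 2.338556.
Margin = t* × SE = 2.338556 × 1.4375 = 3.36167.
CI: -1.4674 ± 3.36167 → (-4.829, 1.894).
With 98% confidence, each one-unit increase in weekly training distance is associated with a change of between -4.829 and 1.894 minutes in marathon finish time, holding the other predictors fixed.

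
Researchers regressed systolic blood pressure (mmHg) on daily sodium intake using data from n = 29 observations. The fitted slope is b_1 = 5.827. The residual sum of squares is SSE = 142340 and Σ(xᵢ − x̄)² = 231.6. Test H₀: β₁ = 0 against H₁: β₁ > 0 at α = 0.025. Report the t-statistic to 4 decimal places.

MSE = SSE/(n − 2) = 142340/27 = 5271.85.
SE(b_1) = √(MSE/Sₓₓ) = √(5271.85/231.6) = 4.77103.
t = 5.827 / 4.77103 = 1.2213.
df = n − 2 = 27.
One-sided p ≈ 0.1163, which is ≥ 0.025, so fail to reject H₀.
The data do not give significant evidence that the true slope on daily sodium intake is positive.

t = 1.2213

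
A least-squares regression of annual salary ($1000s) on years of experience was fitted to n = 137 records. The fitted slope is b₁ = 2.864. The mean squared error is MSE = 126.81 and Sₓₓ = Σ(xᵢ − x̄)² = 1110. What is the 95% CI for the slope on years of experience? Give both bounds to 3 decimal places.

(2.196, 3.532)

SE(b₁) = √(MSE/Sₓₓ) = √(126.81/1110) = 0.337999.
df = n − 2 = 135.
t* = t_{0.025, 135} = 1.977692.
Margin = t* × SE = 1.977692 × 0.337999 = 0.66846.
CI: 2.864 ± 0.66846 → (2.196, 3.532).
With 95% confidence, each one-unit increase in years of experience is associated with a change of between 2.196 and 3.532 $1000s in annual salary.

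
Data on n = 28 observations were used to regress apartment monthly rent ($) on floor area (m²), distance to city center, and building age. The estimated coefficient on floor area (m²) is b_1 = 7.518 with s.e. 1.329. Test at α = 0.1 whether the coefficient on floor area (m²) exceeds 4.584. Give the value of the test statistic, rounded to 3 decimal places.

t = 2.208

H₀: β₁ = 4.584 vs H₁: β₁ > 4.584.
t = (b_1 − β₁⁰)/SE = (7.518 − 4.584) / 1.329 = 2.208.
df = n − k − 1 = 28 − 3 − 1 = 24.
One-sided p ≈ 0.0185, which is < 0.1, so reject H₀.
There is evidence that the true slope on floor area (m²) exceeds 4.584 $ per unit, holding the other predictors fixed.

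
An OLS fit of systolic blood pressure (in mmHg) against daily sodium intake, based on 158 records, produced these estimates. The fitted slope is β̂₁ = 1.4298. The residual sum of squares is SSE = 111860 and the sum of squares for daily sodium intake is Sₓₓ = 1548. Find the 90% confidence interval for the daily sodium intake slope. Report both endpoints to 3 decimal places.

(0.304, 2.556)

MSE = SSE/(n − 2) = 111860/156 = 717.051.
SE(β̂₁) = √(MSE/Sₓₓ) = √(717.051/1548) = 0.680596.
df = n − 2 = 156.
t* = t_{0.05, 156} = 1.65468.
Margin = t* × SE = 1.65468 × 0.680596 = 1.12617.
CI: 1.4298 ± 1.12617 → (0.304, 2.556).
With 90% confidence, each one-unit increase in daily sodium intake is associated with a change of between 0.304 and 2.556 mmHg in systolic blood pressure.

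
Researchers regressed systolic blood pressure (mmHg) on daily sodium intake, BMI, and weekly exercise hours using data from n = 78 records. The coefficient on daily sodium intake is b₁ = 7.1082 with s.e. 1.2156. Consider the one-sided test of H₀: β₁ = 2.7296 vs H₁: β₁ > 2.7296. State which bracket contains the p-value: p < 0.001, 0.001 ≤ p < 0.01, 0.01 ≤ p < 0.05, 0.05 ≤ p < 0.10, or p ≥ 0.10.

t = (7.1082 − 2.7296) / 1.2156 = 3.602.
df = n − k − 1 = 78 − 3 − 1 = 74.
One-sided p = P(T_{74} > t) ≈ 0.0003.
So p < 0.001.

p < 0.001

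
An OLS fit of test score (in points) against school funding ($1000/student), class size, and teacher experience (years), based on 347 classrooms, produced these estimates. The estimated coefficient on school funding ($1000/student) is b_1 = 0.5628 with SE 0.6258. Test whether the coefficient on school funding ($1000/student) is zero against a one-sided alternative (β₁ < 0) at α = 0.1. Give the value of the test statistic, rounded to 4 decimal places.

H₀: β₁ = 0 vs H₁: β₁ < 0.
t = (b_1 − β₁⁰)/SE = 0.5628 / 0.6258 = 0.8993.
df = n − k − 1 = 347 − 3 − 1 = 343.
One-sided p ≈ 0.8154, which is ≥ 0.1, so fail to reject H₀.
The data do not give significant evidence that the true slope on school funding ($1000/student) is negative, holding the other predictors fixed.

t = 0.8993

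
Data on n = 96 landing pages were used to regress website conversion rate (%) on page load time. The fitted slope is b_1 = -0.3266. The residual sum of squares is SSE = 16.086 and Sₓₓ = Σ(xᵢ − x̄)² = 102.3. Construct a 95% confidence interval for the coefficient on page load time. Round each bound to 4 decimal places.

MSE = SSE/(n − 2) = 16.086/94 = 0.171128.
SE(b_1) = √(MSE/Sₓₓ) = √(0.171128/102.3) = 0.0408999.
df = n − 2 = 94.
t* = t_{0.025, 94} = 1.985523.
Margin = t* × SE = 1.985523 × 0.0408999 = 0.081208.
CI: -0.3266 ± 0.081208 → (-0.4078, -0.2454).
With 95% confidence, each one-unit increase in page load time is associated with a change of between -0.4078 and -0.2454 % in website conversion rate.

(-0.4078, -0.2454)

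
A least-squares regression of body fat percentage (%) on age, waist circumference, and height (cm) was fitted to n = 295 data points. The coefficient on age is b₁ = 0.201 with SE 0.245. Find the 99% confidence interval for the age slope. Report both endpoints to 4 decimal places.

df = n − k − 1 = 295 − 3 − 1 = 291.
t* = t_{0.005, 291} = 2.592829.
Margin = t* × SE = 2.592829 × 0.245 = 0.635243.
CI: 0.201 ± 0.635243 → (-0.4342, 0.8362).
With 99% confidence, each one-unit increase in age is associated with a change of between -0.4342 and 0.8362 % in body fat percentage, holding the other predictors fixed.

(-0.4342, 0.8362)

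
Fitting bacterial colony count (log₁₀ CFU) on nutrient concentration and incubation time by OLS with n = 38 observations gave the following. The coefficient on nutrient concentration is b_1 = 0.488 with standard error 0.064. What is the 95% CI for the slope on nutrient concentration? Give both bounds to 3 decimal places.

(0.358, 0.618)

df = n − k − 1 = 38 − 2 − 1 = 35.
t* = t_{0.025, 35} = 2.030108.
Margin = t* × SE = 2.030108 × 0.064 = 0.12993.
CI: 0.488 ± 0.12993 → (0.358, 0.618).
With 95% confidence, each one-unit increase in nutrient concentration is associated with a change of between 0.358 and 0.618 log₁₀ CFU in bacterial colony count, holding the other predictors fixed.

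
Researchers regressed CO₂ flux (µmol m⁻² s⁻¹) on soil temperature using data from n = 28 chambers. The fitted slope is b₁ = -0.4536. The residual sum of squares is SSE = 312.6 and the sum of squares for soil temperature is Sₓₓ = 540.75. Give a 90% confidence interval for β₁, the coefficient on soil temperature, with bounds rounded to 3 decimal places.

MSE = SSE/(n − 2) = 312.6/26 = 12.0231.
SE(b₁) = √(MSE/Sₓₓ) = √(12.0231/540.75) = 0.149111.
df = n − 2 = 26.
t* = t_{0.05, 26} = 1.705618.
Margin = t* × SE = 1.705618 × 0.149111 = 0.25433.
CI: -0.4536 ± 0.25433 → (-0.708, -0.199).
With 90% confidence, each one-unit increase in soil temperature is associated with a change of between -0.708 and -0.199 µmol m⁻² s⁻¹ in CO₂ flux.

(-0.708, -0.199)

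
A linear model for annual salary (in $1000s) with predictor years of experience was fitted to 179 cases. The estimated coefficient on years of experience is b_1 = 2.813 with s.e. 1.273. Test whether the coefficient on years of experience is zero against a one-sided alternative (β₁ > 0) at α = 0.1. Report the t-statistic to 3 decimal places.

t = 2.210

H₀: β₁ = 0 vs H₁: β₁ > 0.
t = (b_1 − β₁⁰)/SE = 2.813 / 1.273 = 2.210.
df = n − 2 = 179 − 2 = 177.
One-sided p ≈ 0.0142, which is < 0.1, so reject H₀.
There is evidence that the true slope on years of experience is positive.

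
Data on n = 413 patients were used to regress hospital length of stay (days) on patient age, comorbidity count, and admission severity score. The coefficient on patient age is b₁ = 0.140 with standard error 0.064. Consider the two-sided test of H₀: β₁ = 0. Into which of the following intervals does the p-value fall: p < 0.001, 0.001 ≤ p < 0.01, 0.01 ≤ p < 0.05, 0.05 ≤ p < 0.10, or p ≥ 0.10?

t = 0.140 / 0.064 = 2.188.
df = n − k − 1 = 413 − 3 − 1 = 409.
Two-sided p = 2·P(T_{409} > |t|) ≈ 0.0293.
So 0.01 ≤ p < 0.05.

0.01 ≤ p < 0.05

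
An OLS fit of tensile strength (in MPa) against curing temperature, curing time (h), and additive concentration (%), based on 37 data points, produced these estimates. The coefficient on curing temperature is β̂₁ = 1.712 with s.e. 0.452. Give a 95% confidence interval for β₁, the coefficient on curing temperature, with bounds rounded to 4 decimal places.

(0.7924, 2.6316)

df = n − k − 1 = 37 − 3 − 1 = 33.
t* = t_{0.025, 33} = 2.034515.
Margin = t* × SE = 2.034515 × 0.452 = 0.919601.
CI: 1.712 ± 0.919601 → (0.7924, 2.6316).
With 95% confidence, each one-unit increase in curing temperature is associated with a change of between 0.7924 and 2.6316 MPa in tensile strength, holding the other predictors fixed.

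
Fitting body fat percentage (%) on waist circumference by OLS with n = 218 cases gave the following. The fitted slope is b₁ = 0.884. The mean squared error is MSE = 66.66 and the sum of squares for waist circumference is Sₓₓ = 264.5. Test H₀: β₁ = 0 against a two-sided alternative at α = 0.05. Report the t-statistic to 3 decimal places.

t = 1.761

SE(b₁) = √(MSE/Sₓₓ) = √(66.66/264.5) = 0.502019.
t = 0.884 / 0.502019 = 1.761.
df = n − 2 = 216.
Two-sided p ≈ 0.0797, which is ≥ 0.05, so fail to reject H₀.
The data do not give significant evidence of an association between waist circumference and body fat percentage.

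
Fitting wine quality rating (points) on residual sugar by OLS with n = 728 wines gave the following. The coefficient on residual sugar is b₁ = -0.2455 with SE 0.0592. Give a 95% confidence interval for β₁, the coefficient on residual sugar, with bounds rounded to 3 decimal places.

(-0.362, -0.129)

df = n − 2 = 728 − 2 = 726.
t* = t_{0.025, 726} = 1.963237.
Margin = t* × SE = 1.963237 × 0.0592 = 0.11622.
CI: -0.2455 ± 0.11622 → (-0.362, -0.129).
With 95% confidence, each one-unit increase in residual sugar is associated with a change of between -0.362 and -0.129 points in wine quality rating.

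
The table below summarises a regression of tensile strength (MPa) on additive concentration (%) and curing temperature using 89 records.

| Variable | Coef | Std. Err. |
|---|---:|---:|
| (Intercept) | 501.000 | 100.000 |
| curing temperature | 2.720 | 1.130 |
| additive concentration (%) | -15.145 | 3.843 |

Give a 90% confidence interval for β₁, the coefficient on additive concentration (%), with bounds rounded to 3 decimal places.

(-21.535, -8.755)

Read off: b = -15.145, SE = 3.843 for additive concentration (%).
df = n − k − 1 = 89 − 2 − 1 = 86.
t* = t_{0.05, 86} = 1.662765.
Margin = t* × SE = 1.662765 × 3.843 = 6.39001.
CI: -15.145 ± 6.39001 → (-21.535, -8.755).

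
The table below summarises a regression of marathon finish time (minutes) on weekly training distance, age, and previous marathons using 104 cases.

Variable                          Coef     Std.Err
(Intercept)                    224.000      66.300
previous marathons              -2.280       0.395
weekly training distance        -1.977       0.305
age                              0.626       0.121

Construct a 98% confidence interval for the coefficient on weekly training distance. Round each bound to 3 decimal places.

(-2.698, -1.256)

Read off: b = -1.977, SE = 0.305 for weekly training distance.
df = n − k − 1 = 104 − 3 − 1 = 100.
t* = t_{0.01, 100} = 2.364217.
Margin = t* × SE = 2.364217 × 0.305 = 0.72109.
CI: -1.977 ± 0.72109 → (-2.698, -1.256).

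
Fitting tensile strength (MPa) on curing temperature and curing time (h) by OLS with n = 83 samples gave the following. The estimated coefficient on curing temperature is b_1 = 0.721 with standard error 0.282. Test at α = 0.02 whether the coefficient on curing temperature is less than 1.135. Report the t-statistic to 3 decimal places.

t = -1.468

H₀: β₁ = 1.135 vs H₁: β₁ < 1.135.
t = (b_1 − β₁⁰)/SE = (0.721 − 1.135) / 0.282 = -1.468.
df = n − k − 1 = 83 − 2 − 1 = 80.
One-sided p ≈ 0.0730, which is ≥ 0.02, so fail to reject H₀.
The data do not give significant evidence that the true slope on curing temperature is below 1.135 MPa per unit, holding the other predictors fixed.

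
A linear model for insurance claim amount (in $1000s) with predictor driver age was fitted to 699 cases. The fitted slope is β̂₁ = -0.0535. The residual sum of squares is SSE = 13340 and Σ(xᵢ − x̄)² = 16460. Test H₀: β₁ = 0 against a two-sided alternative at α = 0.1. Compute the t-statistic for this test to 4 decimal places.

t = -1.5689

MSE = SSE/(n − 2) = 13340/697 = 19.1392.
SE(β̂₁) = √(MSE/Sₓₓ) = √(19.1392/16460) = 0.0340994.
t = -0.0535 / 0.0340994 = -1.5689.
df = n − 2 = 697.
Two-sided p ≈ 0.1171, which is ≥ 0.1, so fail to reject H₀.
The data do not give significant evidence of an association between driver age and insurance claim amount.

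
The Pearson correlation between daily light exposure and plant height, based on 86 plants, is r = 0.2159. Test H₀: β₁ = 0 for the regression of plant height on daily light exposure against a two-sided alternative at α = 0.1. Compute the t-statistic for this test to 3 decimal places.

t = 2.027

t = r·√(n − 2)/√(1 − r²) = 0.2159·√84/√0.953387 = 2.027.
df = n − 2 = 84.
Two-sided p ≈ 0.0459, which is < 0.1, so reject H₀.
There is evidence of a linear association between daily light exposure and plant height.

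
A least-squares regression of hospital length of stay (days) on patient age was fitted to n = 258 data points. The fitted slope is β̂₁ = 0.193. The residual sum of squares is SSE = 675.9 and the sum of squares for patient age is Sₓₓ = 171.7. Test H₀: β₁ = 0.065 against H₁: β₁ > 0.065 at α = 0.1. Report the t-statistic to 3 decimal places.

MSE = SSE/(n − 2) = 675.9/256 = 2.64023.
SE(β̂₁) = √(MSE/Sₓₓ) = √(2.64023/171.7) = 0.124004.
t = (0.193 − 0.065) / 0.124004 = 1.032.
df = n − 2 = 256.
One-sided p ≈ 0.1515, which is ≥ 0.1, so fail to reject H₀.
The data do not give significant evidence that the true slope on patient age exceeds 0.065 days per unit.

t = 1.032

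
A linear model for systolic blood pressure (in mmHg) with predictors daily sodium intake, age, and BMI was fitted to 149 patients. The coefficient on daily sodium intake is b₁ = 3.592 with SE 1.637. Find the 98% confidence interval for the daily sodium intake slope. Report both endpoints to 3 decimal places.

df = n − k − 1 = 149 − 3 − 1 = 145.
t* = t_{0.01, 145} = 2.35234.
Margin = t* × SE = 2.35234 × 1.637 = 3.85078.
CI: 3.592 ± 3.85078 → (-0.259, 7.443).
With 98% confidence, each one-unit increase in daily sodium intake is associated with a change of between -0.259 and 7.443 mmHg in systolic blood pressure, holding the other predictors fixed.

(-0.259, 7.443)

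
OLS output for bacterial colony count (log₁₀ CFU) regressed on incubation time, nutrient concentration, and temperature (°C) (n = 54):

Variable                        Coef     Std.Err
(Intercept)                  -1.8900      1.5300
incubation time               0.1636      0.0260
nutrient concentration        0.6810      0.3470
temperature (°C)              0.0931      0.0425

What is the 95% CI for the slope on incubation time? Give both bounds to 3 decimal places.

(0.111, 0.216)

Read off: b = 0.1636, SE = 0.0260 for incubation time.
df = n − k − 1 = 54 − 3 − 1 = 50.
t* = t_{0.025, 50} = 2.008559.
Margin = t* × SE = 2.008559 × 0.0260 = 0.05222.
CI: 0.1636 ± 0.05222 → (0.111, 0.216).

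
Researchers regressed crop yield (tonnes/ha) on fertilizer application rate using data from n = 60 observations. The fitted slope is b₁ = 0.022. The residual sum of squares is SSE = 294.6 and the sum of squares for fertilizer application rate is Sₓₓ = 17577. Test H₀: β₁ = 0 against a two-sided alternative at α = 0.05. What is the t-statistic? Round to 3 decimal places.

t = 1.294

MSE = SSE/(n − 2) = 294.6/58 = 5.07931.
SE(b₁) = √(MSE/Sₓₓ) = √(5.07931/17577) = 0.0169993.
t = 0.022 / 0.0169993 = 1.294.
df = n − 2 = 58.
Two-sided p ≈ 0.2007, which is ≥ 0.05, so fail to reject H₀.
The data do not give significant evidence of an association between fertilizer application rate and crop yield.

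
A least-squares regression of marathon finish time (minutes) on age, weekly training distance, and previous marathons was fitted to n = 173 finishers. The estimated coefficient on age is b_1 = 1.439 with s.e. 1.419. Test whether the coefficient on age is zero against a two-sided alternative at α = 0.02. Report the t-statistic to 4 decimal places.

t = 1.0141

H₀: β₁ = 0 vs H₁: β₁ ≠ 0.
t = (b_1 − β₁⁰)/SE = 1.439 / 1.419 = 1.0141.
df = n − k − 1 = 173 − 3 − 1 = 169.
Two-sided p ≈ 0.3120, which is ≥ 0.02, so fail to reject H₀.
The data do not give significant evidence of an association between age and marathon finish time, after adjusting for the other predictors.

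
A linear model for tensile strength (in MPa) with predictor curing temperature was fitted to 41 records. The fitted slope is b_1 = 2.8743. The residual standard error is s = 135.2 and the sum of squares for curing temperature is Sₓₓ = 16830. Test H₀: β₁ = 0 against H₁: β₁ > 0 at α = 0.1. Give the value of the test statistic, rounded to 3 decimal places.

t = 2.758

SE(b_1) = s/√Sₓₓ = 135.2/√16830 = 1.04216.
t = 2.8743 / 1.04216 = 2.758.
df = n − 2 = 39.
One-sided p ≈ 0.0044, which is < 0.1, so reject H₀.
There is evidence that the true slope on curing temperature is positive.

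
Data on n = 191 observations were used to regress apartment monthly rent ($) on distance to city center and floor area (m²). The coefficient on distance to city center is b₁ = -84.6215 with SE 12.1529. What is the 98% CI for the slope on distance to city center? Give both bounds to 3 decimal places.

df = n − k − 1 = 191 − 2 − 1 = 188.
t* = t_{0.01, 188} = 2.346346.
Margin = t* × SE = 2.346346 × 12.1529 = 28.51491.
CI: -84.6215 ± 28.51491 → (-113.136, -56.107).
With 98% confidence, each one-unit increase in distance to city center is associated with a change of between -113.136 and -56.107 $ in apartment monthly rent, holding the other predictors fixed.

(-113.136, -56.107)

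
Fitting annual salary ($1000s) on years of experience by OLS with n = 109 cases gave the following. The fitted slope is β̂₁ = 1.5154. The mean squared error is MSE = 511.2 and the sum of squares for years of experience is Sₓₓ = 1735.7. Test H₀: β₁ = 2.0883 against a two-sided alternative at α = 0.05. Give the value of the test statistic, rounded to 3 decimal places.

t = -1.056

SE(β̂₁) = √(MSE/Sₓₓ) = √(511.2/1735.7) = 0.542698.
t = (1.5154 − 2.0883) / 0.542698 = -1.056.
df = n − 2 = 107.
Two-sided p ≈ 0.2935, which is ≥ 0.05, so fail to reject H₀.
The data are consistent with a true slope of 2.0883 $1000s per unit of years of experience.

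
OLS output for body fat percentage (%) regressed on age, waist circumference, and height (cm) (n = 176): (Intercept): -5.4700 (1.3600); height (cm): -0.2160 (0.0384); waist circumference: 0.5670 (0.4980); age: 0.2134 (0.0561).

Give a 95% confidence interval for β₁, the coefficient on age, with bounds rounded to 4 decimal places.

(0.1027, 0.3241)

Read off: b = 0.2134, SE = 0.0561 for age.
df = n − k − 1 = 176 − 3 − 1 = 172.
t* = t_{0.025, 172} = 1.973852.
Margin = t* × SE = 1.973852 × 0.0561 = 0.110733.
CI: 0.2134 ± 0.110733 → (0.1027, 0.3241).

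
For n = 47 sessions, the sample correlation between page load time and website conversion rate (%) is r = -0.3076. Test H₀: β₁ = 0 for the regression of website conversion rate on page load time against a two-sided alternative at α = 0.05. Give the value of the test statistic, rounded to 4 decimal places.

t = -2.1686

t = r·√(n − 2)/√(1 − r²) = -0.3076·√45/√0.905382 = -2.1686.
df = n − 2 = 45.
Two-sided p ≈ 0.0354, which is < 0.05, so reject H₀.
There is evidence of a linear association between page load time and website conversion rate.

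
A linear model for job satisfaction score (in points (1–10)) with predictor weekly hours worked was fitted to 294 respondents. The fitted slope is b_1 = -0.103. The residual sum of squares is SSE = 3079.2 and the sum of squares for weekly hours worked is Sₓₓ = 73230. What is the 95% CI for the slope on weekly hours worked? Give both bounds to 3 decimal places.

MSE = SSE/(n − 2) = 3079.2/292 = 10.5452.
SE(b_1) = √(MSE/Sₓₓ) = √(10.5452/73230) = 0.012.
df = n − 2 = 292.
t* = t_{0.025, 292} = 1.968121.
Margin = t* × SE = 1.968121 × 0.012 = 0.02362.
CI: -0.103 ± 0.02362 → (-0.127, -0.079).
With 95% confidence, each one-unit increase in weekly hours worked is associated with a change of between -0.127 and -0.079 points (1–10) in job satisfaction score.

(-0.127, -0.079)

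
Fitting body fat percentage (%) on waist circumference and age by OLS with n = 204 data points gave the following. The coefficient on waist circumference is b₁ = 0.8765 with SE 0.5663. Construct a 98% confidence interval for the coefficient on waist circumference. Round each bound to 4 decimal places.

(-0.4515, 2.2045)

df = n − k − 1 = 204 − 2 − 1 = 201.
t* = t_{0.01, 201} = 2.345043.
Margin = t* × SE = 2.345043 × 0.5663 = 1.327998.
CI: 0.8765 ± 1.327998 → (-0.4515, 2.2045).
With 98% confidence, each one-unit increase in waist circumference is associated with a change of between -0.4515 and 2.2045 % in body fat percentage, holding the other predictors fixed.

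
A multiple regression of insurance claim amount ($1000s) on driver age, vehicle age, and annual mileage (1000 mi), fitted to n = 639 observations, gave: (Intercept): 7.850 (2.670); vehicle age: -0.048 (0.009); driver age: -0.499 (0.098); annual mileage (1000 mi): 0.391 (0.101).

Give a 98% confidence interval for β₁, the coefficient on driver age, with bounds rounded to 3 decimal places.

(-0.728, -0.270)

Read off: b = -0.499, SE = 0.098 for driver age.
df = n − k − 1 = 639 − 3 − 1 = 635.
t* = t_{0.01, 635} = 2.332235.
Margin = t* × SE = 2.332235 × 0.098 = 0.22856.
CI: -0.499 ± 0.22856 → (-0.728, -0.270).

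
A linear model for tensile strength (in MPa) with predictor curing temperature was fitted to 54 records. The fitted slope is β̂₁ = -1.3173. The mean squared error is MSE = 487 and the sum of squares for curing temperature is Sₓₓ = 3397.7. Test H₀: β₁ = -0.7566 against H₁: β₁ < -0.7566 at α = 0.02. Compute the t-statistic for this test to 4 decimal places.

t = -1.4810

SE(β̂₁) = √(MSE/Sₓₓ) = √(487/3397.7) = 0.378592.
t = (-1.3173 − (-0.7566)) / 0.378592 = -1.4810.
df = n − 2 = 52.
One-sided p ≈ 0.0723, which is ≥ 0.02, so fail to reject H₀.
The data do not give significant evidence that the true slope on curing temperature is below -0.7566 MPa per unit.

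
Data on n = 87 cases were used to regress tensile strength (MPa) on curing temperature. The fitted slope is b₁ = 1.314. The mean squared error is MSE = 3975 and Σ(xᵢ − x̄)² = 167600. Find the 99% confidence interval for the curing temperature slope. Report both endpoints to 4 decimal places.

SE(b₁) = √(MSE/Sₓₓ) = √(3975/167600) = 0.154004.
df = n − 2 = 85.
t* = t_{0.005, 85} = 2.634914.
Margin = t* × SE = 2.634914 × 0.154004 = 0.405787.
CI: 1.314 ± 0.405787 → (0.9082, 1.7198).
With 99% confidence, each one-unit increase in curing temperature is associated with a change of between 0.9082 and 1.7198 MPa in tensile strength.

(0.9082, 1.7198)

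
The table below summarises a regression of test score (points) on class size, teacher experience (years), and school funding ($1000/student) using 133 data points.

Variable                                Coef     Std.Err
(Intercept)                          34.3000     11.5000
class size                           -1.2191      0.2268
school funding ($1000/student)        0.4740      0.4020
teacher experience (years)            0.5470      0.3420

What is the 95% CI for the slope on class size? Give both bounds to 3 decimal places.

Read off: b = -1.2191, SE = 0.2268 for class size.
df = n − k − 1 = 133 − 3 − 1 = 129.
t* = t_{0.025, 129} = 1.978524.
Margin = t* × SE = 1.978524 × 0.2268 = 0.44873.
CI: -1.2191 ± 0.44873 → (-1.668, -0.770).

(-1.668, -0.770)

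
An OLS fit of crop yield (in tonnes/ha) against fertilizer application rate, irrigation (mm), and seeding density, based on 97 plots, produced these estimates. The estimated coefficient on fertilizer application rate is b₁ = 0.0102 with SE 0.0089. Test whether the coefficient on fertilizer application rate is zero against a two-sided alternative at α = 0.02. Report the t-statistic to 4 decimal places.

H₀: β₁ = 0 vs H₁: β₁ ≠ 0.
t = (b₁ − β₁⁰)/SE = 0.0102 / 0.0089 = 1.1461.
df = n − k − 1 = 97 − 3 − 1 = 93.
Two-sided p ≈ 0.2547, which is ≥ 0.02, so fail to reject H₀.
The data do not give significant evidence of an association between fertilizer application rate and crop yield, after adjusting for the other predictors.

t = 1.1461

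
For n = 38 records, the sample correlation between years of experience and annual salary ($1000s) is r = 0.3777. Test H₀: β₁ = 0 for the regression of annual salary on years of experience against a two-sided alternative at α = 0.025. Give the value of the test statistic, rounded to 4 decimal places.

t = r·√(n − 2)/√(1 − r²) = 0.3777·√36/√0.857343 = 2.4475.
df = n − 2 = 36.
Two-sided p ≈ 0.0194, which is < 0.025, so reject H₀.
There is evidence of a linear association between years of experience and annual salary.

t = 2.4475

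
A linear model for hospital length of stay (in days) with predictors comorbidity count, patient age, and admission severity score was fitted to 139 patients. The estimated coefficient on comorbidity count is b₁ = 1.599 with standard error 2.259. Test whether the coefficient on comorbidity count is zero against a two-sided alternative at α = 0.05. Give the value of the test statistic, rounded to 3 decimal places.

t = 0.708

H₀: β₁ = 0 vs H₁: β₁ ≠ 0.
t = (b₁ − β₁⁰)/SE = 1.599 / 2.259 = 0.708.
df = n − k − 1 = 139 − 3 − 1 = 135.
Two-sided p ≈ 0.4803, which is ≥ 0.05, so fail to reject H₀.
The data do not give significant evidence of an association between comorbidity count and hospital length of stay, after adjusting for the other predictors.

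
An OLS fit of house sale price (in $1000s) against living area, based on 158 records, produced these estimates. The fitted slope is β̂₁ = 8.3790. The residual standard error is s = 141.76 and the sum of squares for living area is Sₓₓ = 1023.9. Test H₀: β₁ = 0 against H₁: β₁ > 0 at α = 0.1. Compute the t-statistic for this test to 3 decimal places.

t = 1.891

SE(β̂₁) = s/√Sₓₓ = 141.76/√1023.9 = 4.43022.
t = 8.3790 / 4.43022 = 1.891.
df = n − 2 = 156.
One-sided p ≈ 0.0302, which is < 0.1, so reject H₀.
There is evidence that the true slope on living area is positive.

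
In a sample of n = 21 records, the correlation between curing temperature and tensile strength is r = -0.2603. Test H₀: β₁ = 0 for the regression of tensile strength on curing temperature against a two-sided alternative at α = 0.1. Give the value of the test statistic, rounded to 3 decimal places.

t = -1.175

t = r·√(n − 2)/√(1 − r²) = -0.2603·√19/√0.932244 = -1.175.
df = n − 2 = 19.
Two-sided p ≈ 0.2545, which is ≥ 0.1, so fail to reject H₀.
The data do not give significant evidence of a linear association between curing temperature and tensile strength.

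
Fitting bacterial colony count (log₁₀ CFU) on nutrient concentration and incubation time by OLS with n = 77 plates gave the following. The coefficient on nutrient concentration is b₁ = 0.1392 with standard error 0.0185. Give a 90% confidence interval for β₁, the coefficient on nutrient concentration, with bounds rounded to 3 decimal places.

df = n − k − 1 = 77 − 2 − 1 = 74.
t* = t_{0.05, 74} = 1.665707.
Margin = t* × SE = 1.665707 × 0.0185 = 0.03082.
CI: 0.1392 ± 0.03082 → (0.108, 0.170).
With 90% confidence, each one-unit increase in nutrient concentration is associated with a change of between 0.108 and 0.170 log₁₀ CFU in bacterial colony count, holding the other predictors fixed.

(0.108, 0.170)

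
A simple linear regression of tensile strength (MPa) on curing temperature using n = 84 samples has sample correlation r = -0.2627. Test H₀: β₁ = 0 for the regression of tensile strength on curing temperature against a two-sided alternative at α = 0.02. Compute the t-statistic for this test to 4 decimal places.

t = -2.4654

t = r·√(n − 2)/√(1 − r²) = -0.2627·√82/√0.930989 = -2.4654.
df = n − 2 = 82.
Two-sided p ≈ 0.0158, which is < 0.02, so reject H₀.
There is evidence of a linear association between curing temperature and tensile strength.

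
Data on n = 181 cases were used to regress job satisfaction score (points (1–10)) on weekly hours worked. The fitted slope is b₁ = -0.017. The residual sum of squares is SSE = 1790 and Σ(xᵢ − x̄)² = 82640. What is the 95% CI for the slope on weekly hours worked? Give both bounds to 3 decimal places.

(-0.039, 0.005)

MSE = SSE/(n − 2) = 1790/179 = 10.
SE(b₁) = √(MSE/Sₓₓ) = √(10/82640) = 0.0110003.
df = n − 2 = 179.
t* = t_{0.025, 179} = 1.973305.
Margin = t* × SE = 1.973305 × 0.0110003 = 0.02171.
CI: -0.017 ± 0.02171 → (-0.039, 0.005).
With 95% confidence, each one-unit increase in weekly hours worked is associated with a change of between -0.039 and 0.005 points (1–10) in job satisfaction score.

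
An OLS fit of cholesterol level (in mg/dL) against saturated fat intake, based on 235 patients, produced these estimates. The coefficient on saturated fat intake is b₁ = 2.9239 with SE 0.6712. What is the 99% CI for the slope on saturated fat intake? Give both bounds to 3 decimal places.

(1.181, 4.667)

df = n − 2 = 235 − 2 = 233.
t* = t_{0.005, 233} = 2.597094.
Margin = t* × SE = 2.597094 × 0.6712 = 1.74317.
CI: 2.9239 ± 1.74317 → (1.181, 4.667).
With 99% confidence, each one-unit increase in saturated fat intake is associated with a change of between 1.181 and 4.667 mg/dL in cholesterol level.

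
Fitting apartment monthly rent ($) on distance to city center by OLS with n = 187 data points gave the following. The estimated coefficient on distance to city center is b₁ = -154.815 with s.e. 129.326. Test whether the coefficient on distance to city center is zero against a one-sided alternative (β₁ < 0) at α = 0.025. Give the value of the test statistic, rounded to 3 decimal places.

H₀: β₁ = 0 vs H₁: β₁ < 0.
t = (b₁ − β₁⁰)/SE = -154.815 / 129.326 = -1.197.
df = n − 2 = 187 − 2 = 185.
One-sided p ≈ 0.1164, which is ≥ 0.025, so fail to reject H₀.
The data do not give significant evidence that the true slope on distance to city center is negative.

t = -1.197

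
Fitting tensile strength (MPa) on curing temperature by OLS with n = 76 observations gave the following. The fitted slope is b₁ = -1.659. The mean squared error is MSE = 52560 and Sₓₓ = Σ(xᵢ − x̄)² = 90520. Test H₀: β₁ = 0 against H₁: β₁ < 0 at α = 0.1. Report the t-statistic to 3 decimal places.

t = -2.177

SE(b₁) = √(MSE/Sₓₓ) = √(52560/90520) = 0.762001.
t = -1.659 / 0.762001 = -2.177.
df = n − 2 = 74.
One-sided p ≈ 0.0163, which is < 0.1, so reject H₀.
There is evidence that the true slope on curing temperature is negative.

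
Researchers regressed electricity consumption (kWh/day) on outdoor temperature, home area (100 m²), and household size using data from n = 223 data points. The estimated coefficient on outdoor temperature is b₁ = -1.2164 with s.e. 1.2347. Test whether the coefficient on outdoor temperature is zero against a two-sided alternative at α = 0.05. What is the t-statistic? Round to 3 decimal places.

H₀: β₁ = 0 vs H₁: β₁ ≠ 0.
t = (b₁ − β₁⁰)/SE = -1.2164 / 1.2347 = -0.985.
df = n − k − 1 = 223 − 3 − 1 = 219.
Two-sided p ≈ 0.3256, which is ≥ 0.05, so fail to reject H₀.
The data do not give significant evidence of an association between outdoor temperature and electricity consumption, after adjusting for the other predictors.

t = -0.985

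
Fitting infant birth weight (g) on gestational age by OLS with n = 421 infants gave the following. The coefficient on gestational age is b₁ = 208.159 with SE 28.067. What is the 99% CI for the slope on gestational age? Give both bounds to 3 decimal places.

(135.532, 280.786)

df = n − 2 = 421 − 2 = 419.
t* = t_{0.005, 419} = 2.587614.
Margin = t* × SE = 2.587614 × 28.067 = 72.62656.
CI: 208.159 ± 72.62656 → (135.532, 280.786).
With 99% confidence, each one-unit increase in gestational age is associated with a change of between 135.532 and 280.786 g in infant birth weight.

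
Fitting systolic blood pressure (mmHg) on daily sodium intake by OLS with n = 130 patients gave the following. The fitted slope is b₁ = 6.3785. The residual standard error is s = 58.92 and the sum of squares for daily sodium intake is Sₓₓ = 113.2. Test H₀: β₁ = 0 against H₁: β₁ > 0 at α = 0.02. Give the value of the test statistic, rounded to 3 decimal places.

SE(b₁) = s/√Sₓₓ = 58.92/√113.2 = 5.53783.
t = 6.3785 / 5.53783 = 1.152.
df = n − 2 = 128.
One-sided p ≈ 0.1258, which is ≥ 0.02, so fail to reject H₀.
The data do not give significant evidence that the true slope on daily sodium intake is positive.

t = 1.152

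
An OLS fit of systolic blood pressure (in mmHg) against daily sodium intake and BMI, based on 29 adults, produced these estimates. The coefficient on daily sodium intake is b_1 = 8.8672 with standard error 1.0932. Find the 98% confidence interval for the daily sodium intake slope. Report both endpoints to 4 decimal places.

df = n − k − 1 = 29 − 2 − 1 = 26.
t* = t_{0.01, 26} = 2.47863.
Margin = t* × SE = 2.47863 × 1.0932 = 2.709638.
CI: 8.8672 ± 2.709638 → (6.1576, 11.5768).
With 98% confidence, each one-unit increase in daily sodium intake is associated with a change of between 6.1576 and 11.5768 mmHg in systolic blood pressure, holding the other predictors fixed.

(6.1576, 11.5768)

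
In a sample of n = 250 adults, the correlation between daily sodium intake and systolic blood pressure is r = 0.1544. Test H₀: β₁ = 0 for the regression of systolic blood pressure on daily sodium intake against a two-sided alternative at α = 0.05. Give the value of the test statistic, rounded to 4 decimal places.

t = 2.4610

t = r·√(n − 2)/√(1 − r²) = 0.1544·√248/√0.976161 = 2.4610.
df = n − 2 = 248.
Two-sided p ≈ 0.0145, which is < 0.05, so reject H₀.
There is evidence of a linear association between daily sodium intake and systolic blood pressure.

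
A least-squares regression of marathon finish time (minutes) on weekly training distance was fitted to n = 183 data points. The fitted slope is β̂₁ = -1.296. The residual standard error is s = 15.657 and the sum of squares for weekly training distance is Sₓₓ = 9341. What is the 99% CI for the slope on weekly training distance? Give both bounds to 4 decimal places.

(-1.7177, -0.8743)

SE(β̂₁) = s/√Sₓₓ = 15.657/√9341 = 0.161999.
df = n − 2 = 181.
t* = t_{0.005, 181} = 2.603264.
Margin = t* × SE = 2.603264 × 0.161999 = 0.421726.
CI: -1.296 ± 0.421726 → (-1.7177, -0.8743).
With 99% confidence, each one-unit increase in weekly training distance is associated with a change of between -1.7177 and -0.8743 minutes in marathon finish time.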